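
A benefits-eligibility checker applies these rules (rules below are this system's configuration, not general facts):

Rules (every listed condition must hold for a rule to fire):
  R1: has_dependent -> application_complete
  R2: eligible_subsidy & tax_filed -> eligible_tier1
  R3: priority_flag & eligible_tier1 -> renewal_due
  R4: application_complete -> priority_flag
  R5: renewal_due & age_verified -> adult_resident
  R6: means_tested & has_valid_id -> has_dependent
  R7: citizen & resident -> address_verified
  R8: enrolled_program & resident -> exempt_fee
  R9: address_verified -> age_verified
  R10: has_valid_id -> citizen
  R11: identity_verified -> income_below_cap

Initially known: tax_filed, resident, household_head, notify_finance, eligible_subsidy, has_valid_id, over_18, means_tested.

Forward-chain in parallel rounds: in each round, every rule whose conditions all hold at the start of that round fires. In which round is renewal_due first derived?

4

Round 1: R2 [eligible_subsidy & tax_filed -> eligible_tier1]; R6 [means_tested & has_valid_id -> has_dependent]; R10 [has_valid_id -> citizen]. Adds eligible_tier1, has_dependent, citizen.
Round 2: R1 [has_dependent -> application_complete]; R7 [citizen & resident -> address_verified]. Adds application_complete, address_verified.
Round 3: R4 [application_complete -> priority_flag]; R9 [address_verified -> age_verified]. Adds priority_flag, age_verified.
Round 4: R3 [priority_flag & eligible_tier1 -> renewal_due]. Adds renewal_due.
renewal_due first appears in round 4.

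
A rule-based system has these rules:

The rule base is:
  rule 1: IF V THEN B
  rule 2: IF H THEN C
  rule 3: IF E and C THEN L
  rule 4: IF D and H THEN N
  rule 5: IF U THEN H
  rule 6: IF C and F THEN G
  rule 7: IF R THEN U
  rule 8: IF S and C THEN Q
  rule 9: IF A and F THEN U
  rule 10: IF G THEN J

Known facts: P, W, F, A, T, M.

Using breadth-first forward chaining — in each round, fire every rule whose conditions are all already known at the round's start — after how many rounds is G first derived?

Round 1: rule 9 [IF A and F THEN U]. Adds U.
Round 2: rule 5 [IF U THEN H]. Adds H.
Round 3: rule 2 [IF H THEN C]. Adds C.
Round 4: rule 6 [IF C and F THEN G]. Adds G.
G first appears in round 4.

4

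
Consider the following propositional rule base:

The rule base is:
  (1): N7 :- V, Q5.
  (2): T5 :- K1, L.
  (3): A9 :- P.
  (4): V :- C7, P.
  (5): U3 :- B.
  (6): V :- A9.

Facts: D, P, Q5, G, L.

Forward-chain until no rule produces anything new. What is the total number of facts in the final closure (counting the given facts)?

8

Round 1 fires (3), giving A9.
Round 2 fires (6), giving V.
Round 3 fires (1), giving N7.
Closure: {A9, D, G, L, N7, P, Q5, V} — 8 facts.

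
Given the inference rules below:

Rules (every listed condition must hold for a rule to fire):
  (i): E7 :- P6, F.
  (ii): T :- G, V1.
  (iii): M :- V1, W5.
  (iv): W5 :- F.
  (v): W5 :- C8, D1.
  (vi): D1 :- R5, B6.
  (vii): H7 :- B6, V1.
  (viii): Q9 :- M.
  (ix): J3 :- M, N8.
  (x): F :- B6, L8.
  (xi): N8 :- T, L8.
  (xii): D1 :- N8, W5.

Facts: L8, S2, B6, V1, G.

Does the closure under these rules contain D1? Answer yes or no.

yes

Round 1: (ii) [T :- G, V1.]; (vii) [H7 :- B6, V1.]; (x) [F :- B6, L8.]. New: T, H7, F.
Round 2: (iv) [W5 :- F.]; (xi) [N8 :- T, L8.]. New: W5, N8.
Round 3: (iii) [M :- V1, W5.]; (xii) [D1 :- N8, W5.]. New: M, D1.
Round 4: (viii) [Q9 :- M.]; (ix) [J3 :- M, N8.]. New: Q9, J3.
D1 appears in round 3, so it is derivable.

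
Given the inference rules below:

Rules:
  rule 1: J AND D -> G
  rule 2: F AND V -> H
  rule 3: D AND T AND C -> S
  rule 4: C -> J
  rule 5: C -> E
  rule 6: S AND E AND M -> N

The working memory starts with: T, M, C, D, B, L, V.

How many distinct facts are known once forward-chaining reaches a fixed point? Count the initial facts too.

Round 1 fires rule 3, rule 4, rule 5, giving S, J, E.
Round 2 fires rule 1, rule 6, giving G, N.
Closure: {B, C, D, E, G, J, L, M, N, S, T, V} — 12 facts.

12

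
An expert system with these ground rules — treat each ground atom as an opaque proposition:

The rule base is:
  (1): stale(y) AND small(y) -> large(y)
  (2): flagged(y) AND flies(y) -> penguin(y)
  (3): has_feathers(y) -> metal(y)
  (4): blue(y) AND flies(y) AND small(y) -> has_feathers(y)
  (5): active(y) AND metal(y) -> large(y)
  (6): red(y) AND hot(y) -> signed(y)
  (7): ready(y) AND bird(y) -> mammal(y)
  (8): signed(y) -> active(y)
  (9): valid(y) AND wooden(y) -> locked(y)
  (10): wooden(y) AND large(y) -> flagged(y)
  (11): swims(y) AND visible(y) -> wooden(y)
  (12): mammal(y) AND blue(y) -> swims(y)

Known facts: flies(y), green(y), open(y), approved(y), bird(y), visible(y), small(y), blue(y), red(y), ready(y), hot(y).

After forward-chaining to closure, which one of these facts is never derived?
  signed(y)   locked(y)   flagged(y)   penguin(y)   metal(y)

Round 1: (4) [blue(y) AND flies(y) AND small(y) -> has_feathers(y)]; (6) [red(y) AND hot(y) -> signed(y)]; (7) [ready(y) AND bird(y) -> mammal(y)]. New: has_feathers(y), signed(y), mammal(y).
Round 2: (3) [has_feathers(y) -> metal(y)]; (8) [signed(y) -> active(y)]; (12) [mammal(y) AND blue(y) -> swims(y)]. New: metal(y), active(y), swims(y).
Round 3: (5) [active(y) AND metal(y) -> large(y)]; (11) [swims(y) AND visible(y) -> wooden(y)]. New: large(y), wooden(y).
Round 4: (10) [wooden(y) AND large(y) -> flagged(y)]. New: flagged(y).
Round 5: (2) [flagged(y) AND flies(y) -> penguin(y)]. New: penguin(y).
Derived: penguin(y) (round 5), signed(y) (round 1), flagged(y) (round 4), metal(y) (round 2). locked(y) never appears in any round.

locked(y)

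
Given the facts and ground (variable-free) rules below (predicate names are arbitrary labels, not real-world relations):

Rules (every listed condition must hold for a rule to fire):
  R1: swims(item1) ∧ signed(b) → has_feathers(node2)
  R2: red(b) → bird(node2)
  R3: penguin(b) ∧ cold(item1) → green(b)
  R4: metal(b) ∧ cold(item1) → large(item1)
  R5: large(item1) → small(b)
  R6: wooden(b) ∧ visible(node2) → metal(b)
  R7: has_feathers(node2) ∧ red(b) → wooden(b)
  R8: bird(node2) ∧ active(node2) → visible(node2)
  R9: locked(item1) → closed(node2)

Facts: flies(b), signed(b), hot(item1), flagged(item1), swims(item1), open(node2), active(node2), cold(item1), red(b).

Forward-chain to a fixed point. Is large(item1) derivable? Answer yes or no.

yes

Round 1 fires R1, R2, giving has_feathers(node2), bird(node2).
Round 2 fires R7, R8, giving wooden(b), visible(node2).
Round 3 fires R6, giving metal(b).
Round 4 fires R4, giving large(item1).
Round 5 fires R5, giving small(b).
large(item1) appears in round 4, so it is derivable.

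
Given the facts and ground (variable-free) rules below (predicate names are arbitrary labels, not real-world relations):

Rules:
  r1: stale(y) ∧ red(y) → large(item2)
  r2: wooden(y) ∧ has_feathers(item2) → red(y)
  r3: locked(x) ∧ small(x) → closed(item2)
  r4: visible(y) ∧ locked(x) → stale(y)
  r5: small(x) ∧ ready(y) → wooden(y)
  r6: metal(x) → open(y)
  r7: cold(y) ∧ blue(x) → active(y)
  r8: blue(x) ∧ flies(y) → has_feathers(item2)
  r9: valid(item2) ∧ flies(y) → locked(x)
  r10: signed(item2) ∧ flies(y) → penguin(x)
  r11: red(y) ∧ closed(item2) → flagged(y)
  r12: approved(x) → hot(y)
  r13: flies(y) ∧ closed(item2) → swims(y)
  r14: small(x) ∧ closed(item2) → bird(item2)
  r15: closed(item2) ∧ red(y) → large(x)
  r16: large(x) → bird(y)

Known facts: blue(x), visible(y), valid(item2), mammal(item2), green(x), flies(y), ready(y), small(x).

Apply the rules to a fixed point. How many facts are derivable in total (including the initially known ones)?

20

Round 1 — r5, r8, r9, derive wooden(y), has_feathers(item2), locked(x).
Round 2 — r2, r3, r4, derive red(y), closed(item2), stale(y).
Round 3 — r1, r11, r13, r14, r15, derive large(item2), flagged(y), swims(y), bird(item2), large(x).
Round 4 — r16, derive bird(y).
Closure: {bird(item2), bird(y), blue(x), closed(item2), flagged(y), flies(y), green(x), has_feathers(item2), large(item2), large(x), locked(x), mammal(item2), ready(y), red(y), small(x), stale(y), swims(y), valid(item2), visible(y), wooden(y)} — 20 facts.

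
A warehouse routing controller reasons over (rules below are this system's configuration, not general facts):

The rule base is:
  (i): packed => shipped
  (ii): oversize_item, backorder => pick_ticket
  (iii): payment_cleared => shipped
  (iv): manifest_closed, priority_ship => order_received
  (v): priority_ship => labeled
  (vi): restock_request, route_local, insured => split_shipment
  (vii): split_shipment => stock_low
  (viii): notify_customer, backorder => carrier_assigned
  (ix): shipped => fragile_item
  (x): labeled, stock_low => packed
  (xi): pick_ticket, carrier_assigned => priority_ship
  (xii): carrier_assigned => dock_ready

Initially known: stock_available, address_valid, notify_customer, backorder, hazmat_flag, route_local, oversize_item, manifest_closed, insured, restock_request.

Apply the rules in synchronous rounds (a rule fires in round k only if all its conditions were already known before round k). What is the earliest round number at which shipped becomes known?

5

Round 1 — (ii), (vi), (viii), derive pick_ticket, split_shipment, carrier_assigned.
Round 2 — (vii), (xi), (xii), derive stock_low, priority_ship, dock_ready.
Round 3 — (iv), (v), derive order_received, labeled.
Round 4 — (x), derive packed.
Round 5 — (i), derive shipped.
shipped first appears in round 5.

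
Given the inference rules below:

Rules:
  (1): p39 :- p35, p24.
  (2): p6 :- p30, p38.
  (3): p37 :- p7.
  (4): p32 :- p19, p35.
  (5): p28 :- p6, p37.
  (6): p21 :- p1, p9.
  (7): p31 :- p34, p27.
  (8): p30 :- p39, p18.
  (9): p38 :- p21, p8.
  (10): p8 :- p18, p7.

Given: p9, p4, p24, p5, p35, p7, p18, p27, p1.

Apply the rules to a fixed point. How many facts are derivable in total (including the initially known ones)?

17

Round 1: (1) [p39 :- p35, p24.]; (3) [p37 :- p7.]; (6) [p21 :- p1, p9.]; (10) [p8 :- p18, p7.]. Adds p39, p37, p21, p8.
Round 2: (8) [p30 :- p39, p18.]; (9) [p38 :- p21, p8.]. Adds p30, p38.
Round 3: (2) [p6 :- p30, p38.]. Adds p6.
Round 4: (5) [p28 :- p6, p37.]. Adds p28.
Closure: {p1, p18, p21, p24, p27, p28, p30, p35, p37, p38, p39, p4, p5, p6, p7, p8, p9} — 17 facts.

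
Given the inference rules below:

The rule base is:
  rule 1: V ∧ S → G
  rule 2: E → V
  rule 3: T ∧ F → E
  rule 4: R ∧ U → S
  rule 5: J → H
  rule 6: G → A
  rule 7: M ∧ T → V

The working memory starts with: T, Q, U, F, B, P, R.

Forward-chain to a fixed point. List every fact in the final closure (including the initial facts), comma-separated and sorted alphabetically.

A, B, E, F, G, P, Q, R, S, T, U, V

[1] rule 3 [T ∧ F → E]; rule 4 [R ∧ U → S]. ⇒ new: E, S.
[2] rule 2 [E → V]. ⇒ new: V.
[3] rule 1 [V ∧ S → G]. ⇒ new: G.
[4] rule 6 [G → A]. ⇒ new: A.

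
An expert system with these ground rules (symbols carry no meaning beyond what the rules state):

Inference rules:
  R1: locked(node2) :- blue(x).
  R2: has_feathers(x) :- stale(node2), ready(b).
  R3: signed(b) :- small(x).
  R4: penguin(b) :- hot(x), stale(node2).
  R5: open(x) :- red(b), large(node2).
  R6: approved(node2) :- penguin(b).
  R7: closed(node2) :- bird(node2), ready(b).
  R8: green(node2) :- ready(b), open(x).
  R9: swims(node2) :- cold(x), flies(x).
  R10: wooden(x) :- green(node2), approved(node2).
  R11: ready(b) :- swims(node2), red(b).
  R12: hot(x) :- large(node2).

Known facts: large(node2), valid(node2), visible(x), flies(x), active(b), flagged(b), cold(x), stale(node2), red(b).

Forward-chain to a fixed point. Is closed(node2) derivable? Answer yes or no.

Round 1: R5 [open(x) :- red(b), large(node2).]; R9 [swims(node2) :- cold(x), flies(x).]; R12 [hot(x) :- large(node2).]. New: open(x), swims(node2), hot(x).
Round 2: R4 [penguin(b) :- hot(x), stale(node2).]; R11 [ready(b) :- swims(node2), red(b).]. New: penguin(b), ready(b).
Round 3: R2 [has_feathers(x) :- stale(node2), ready(b).]; R6 [approved(node2) :- penguin(b).]; R8 [green(node2) :- ready(b), open(x).]. New: has_feathers(x), approved(node2), green(node2).
Round 4: R10 [wooden(x) :- green(node2), approved(node2).]. New: wooden(x).
Fixed point reached. closed(node2) is concluded only by R7; R7 needs bird(node2) (never derived).

no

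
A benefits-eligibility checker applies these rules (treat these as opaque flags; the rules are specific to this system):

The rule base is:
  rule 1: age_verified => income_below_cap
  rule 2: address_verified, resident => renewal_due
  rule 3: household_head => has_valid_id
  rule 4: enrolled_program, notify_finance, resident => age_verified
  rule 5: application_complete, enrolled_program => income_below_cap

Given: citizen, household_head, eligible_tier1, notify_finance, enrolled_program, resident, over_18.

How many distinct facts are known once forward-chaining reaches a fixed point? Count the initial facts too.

10

[1] rule 3 [household_head => has_valid_id]; rule 4 [enrolled_program, notify_finance, resident => age_verified]. ⇒ new: has_valid_id, age_verified.
[2] rule 1 [age_verified => income_below_cap]. ⇒ new: income_below_cap.
Closure: {age_verified, citizen, eligible_tier1, enrolled_program, has_valid_id, household_head, income_below_cap, notify_finance, over_18, resident} — 10 facts.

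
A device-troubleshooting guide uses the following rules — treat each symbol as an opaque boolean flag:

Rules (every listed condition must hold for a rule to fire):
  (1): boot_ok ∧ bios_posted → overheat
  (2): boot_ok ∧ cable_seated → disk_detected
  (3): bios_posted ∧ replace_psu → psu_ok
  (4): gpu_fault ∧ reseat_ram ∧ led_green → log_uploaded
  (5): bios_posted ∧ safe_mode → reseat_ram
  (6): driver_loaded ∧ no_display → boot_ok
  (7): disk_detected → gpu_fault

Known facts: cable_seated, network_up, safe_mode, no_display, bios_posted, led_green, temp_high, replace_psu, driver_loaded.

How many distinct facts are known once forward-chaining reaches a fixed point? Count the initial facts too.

16

Round 1 fires (3), (5), (6), giving psu_ok, reseat_ram, boot_ok.
Round 2 fires (1), (2), giving overheat, disk_detected.
Round 3 fires (7), giving gpu_fault.
Round 4 fires (4), giving log_uploaded.
Closure: {bios_posted, boot_ok, cable_seated, disk_detected, driver_loaded, gpu_fault, led_green, log_uploaded, network_up, no_display, overheat, psu_ok, replace_psu, reseat_ram, safe_mode, temp_high} — 16 facts.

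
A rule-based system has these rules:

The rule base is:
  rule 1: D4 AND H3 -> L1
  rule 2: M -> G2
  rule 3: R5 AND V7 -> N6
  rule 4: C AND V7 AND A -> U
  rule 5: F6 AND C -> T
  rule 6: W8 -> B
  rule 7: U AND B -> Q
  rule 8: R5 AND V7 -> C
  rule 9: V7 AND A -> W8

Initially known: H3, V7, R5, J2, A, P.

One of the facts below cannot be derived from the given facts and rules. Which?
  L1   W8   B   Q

Round 1: rule 3 [R5 AND V7 -> N6]; rule 8 [R5 AND V7 -> C]; rule 9 [V7 AND A -> W8]. Adds N6, C, W8.
Round 2: rule 4 [C AND V7 AND A -> U]; rule 6 [W8 -> B]. Adds U, B.
Round 3: rule 7 [U AND B -> Q]. Adds Q.
Derived: W8 (round 1), Q (round 3), B (round 2). L1 never appears in any round.

L1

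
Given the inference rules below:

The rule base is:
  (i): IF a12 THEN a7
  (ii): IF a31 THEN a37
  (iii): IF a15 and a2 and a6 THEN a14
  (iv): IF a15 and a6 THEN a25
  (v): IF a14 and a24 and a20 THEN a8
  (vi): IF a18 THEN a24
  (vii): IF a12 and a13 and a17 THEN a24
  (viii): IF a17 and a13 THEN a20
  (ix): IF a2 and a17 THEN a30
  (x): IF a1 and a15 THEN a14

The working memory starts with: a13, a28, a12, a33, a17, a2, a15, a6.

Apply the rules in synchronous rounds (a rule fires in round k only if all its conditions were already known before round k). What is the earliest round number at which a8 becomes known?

2

Round 1: (i) [IF a12 THEN a7]; (iii) [IF a15 and a2 and a6 THEN a14]; (iv) [IF a15 and a6 THEN a25]; (vii) [IF a12 and a13 and a17 THEN a24]; (viii) [IF a17 and a13 THEN a20]; (ix) [IF a2 and a17 THEN a30]. New: a7, a14, a25, a24, a20, a30.
Round 2: (v) [IF a14 and a24 and a20 THEN a8]. New: a8.
a8 first appears in round 2.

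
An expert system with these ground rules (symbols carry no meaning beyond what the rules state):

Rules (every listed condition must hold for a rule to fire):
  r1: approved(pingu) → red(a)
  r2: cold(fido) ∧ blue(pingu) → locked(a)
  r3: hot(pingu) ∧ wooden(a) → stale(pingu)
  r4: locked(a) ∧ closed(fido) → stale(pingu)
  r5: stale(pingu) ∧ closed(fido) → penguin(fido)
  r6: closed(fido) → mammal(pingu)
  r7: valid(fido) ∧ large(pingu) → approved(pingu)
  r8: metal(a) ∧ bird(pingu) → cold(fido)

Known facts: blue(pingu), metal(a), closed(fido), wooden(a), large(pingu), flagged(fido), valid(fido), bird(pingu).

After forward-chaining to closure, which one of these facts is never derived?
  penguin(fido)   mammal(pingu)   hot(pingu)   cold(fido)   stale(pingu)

Round 1: r6 [closed(fido) → mammal(pingu)]; r7 [valid(fido) ∧ large(pingu) → approved(pingu)]; r8 [metal(a) ∧ bird(pingu) → cold(fido)]. New: mammal(pingu), approved(pingu), cold(fido).
Round 2: r1 [approved(pingu) → red(a)]; r2 [cold(fido) ∧ blue(pingu) → locked(a)]. New: red(a), locked(a).
Round 3: r4 [locked(a) ∧ closed(fido) → stale(pingu)]. New: stale(pingu).
Round 4: r5 [stale(pingu) ∧ closed(fido) → penguin(fido)]. New: penguin(fido).
Derived: cold(fido) (round 1), stale(pingu) (round 3), penguin(fido) (round 4), mammal(pingu) (round 1). hot(pingu) never appears in any round.

hot(pingu)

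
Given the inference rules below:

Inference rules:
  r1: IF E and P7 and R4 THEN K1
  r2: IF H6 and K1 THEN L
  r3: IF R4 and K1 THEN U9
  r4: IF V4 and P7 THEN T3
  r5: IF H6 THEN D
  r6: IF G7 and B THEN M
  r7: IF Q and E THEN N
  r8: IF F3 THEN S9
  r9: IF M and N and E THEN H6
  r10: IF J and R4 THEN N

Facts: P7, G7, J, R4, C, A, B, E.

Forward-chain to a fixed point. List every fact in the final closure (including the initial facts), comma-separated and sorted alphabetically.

A, B, C, D, E, G7, H6, J, K1, L, M, N, P7, R4, U9

[1] r1 [IF E and P7 and R4 THEN K1]; r6 [IF G7 and B THEN M]; r10 [IF J and R4 THEN N]. ⇒ new: K1, M, N.
[2] r3 [IF R4 and K1 THEN U9]; r9 [IF M and N and E THEN H6]. ⇒ new: U9, H6.
[3] r2 [IF H6 and K1 THEN L]; r5 [IF H6 THEN D]. ⇒ new: L, D.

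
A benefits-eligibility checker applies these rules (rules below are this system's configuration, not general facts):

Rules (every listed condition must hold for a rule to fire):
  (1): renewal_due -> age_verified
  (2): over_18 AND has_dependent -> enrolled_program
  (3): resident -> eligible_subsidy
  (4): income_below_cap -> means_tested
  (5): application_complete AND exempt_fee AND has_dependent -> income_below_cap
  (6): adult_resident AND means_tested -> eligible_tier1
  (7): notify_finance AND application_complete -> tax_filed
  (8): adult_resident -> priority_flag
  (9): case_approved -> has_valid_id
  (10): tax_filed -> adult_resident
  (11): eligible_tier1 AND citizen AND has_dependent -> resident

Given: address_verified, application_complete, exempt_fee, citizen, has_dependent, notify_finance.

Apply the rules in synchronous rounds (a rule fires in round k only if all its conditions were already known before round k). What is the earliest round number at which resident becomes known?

4

Round 1: (5) [application_complete AND exempt_fee AND has_dependent -> income_below_cap]; (7) [notify_finance AND application_complete -> tax_filed]. New: income_below_cap, tax_filed.
Round 2: (4) [income_below_cap -> means_tested]; (10) [tax_filed -> adult_resident]. New: means_tested, adult_resident.
Round 3: (6) [adult_resident AND means_tested -> eligible_tier1]; (8) [adult_resident -> priority_flag]. New: eligible_tier1, priority_flag.
Round 4: (11) [eligible_tier1 AND citizen AND has_dependent -> resident]. New: resident.
resident first appears in round 4.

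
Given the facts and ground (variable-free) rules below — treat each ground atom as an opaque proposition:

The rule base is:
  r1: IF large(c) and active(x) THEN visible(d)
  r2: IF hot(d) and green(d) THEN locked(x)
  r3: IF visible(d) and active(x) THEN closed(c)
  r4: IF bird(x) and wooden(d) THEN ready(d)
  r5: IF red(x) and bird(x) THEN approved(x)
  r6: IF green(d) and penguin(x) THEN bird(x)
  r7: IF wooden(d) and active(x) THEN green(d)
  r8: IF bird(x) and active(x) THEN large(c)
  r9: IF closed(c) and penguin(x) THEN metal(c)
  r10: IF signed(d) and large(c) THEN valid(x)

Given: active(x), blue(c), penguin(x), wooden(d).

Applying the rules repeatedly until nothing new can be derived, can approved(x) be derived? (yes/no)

Round 1: r7 [IF wooden(d) and active(x) THEN green(d)]. New: green(d).
Round 2: r6 [IF green(d) and penguin(x) THEN bird(x)]. New: bird(x).
Round 3: r4 [IF bird(x) and wooden(d) THEN ready(d)]; r8 [IF bird(x) and active(x) THEN large(c)]. New: ready(d), large(c).
Round 4: r1 [IF large(c) and active(x) THEN visible(d)]. New: visible(d).
Round 5: r3 [IF visible(d) and active(x) THEN closed(c)]. New: closed(c).
Round 6: r9 [IF closed(c) and penguin(x) THEN metal(c)]. New: metal(c).
Fixed point reached. approved(x) is concluded only by r5; r5 needs red(x) (never derived).

no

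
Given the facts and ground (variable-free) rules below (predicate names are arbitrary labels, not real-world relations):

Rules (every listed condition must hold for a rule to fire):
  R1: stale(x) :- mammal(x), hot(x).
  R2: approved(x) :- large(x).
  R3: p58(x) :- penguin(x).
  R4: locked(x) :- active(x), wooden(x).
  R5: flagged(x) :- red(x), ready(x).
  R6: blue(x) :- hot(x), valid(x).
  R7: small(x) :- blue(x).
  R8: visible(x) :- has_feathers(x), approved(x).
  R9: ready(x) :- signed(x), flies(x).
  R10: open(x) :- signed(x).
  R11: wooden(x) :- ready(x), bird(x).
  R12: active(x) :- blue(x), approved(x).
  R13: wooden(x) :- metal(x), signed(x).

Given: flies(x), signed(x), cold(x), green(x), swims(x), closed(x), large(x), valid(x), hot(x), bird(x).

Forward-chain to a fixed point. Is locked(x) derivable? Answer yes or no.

Round 1 — R2, R6, R9, R10, derive approved(x), blue(x), ready(x), open(x).
Round 2 — R7, R11, R12, derive small(x), wooden(x), active(x).
Round 3 — R4, derive locked(x).
locked(x) appears in round 3, so it is derivable.

yes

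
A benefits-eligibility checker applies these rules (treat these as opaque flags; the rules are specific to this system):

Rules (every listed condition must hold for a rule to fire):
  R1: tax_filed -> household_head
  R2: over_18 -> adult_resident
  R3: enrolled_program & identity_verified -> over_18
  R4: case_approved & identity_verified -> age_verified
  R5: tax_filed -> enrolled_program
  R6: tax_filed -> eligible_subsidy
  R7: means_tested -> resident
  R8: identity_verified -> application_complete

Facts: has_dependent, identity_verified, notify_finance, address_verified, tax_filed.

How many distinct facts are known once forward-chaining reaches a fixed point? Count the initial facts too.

Round 1 — R1, R5, R6, R8, derive household_head, enrolled_program, eligible_subsidy, application_complete.
Round 2 — R3, derive over_18.
Round 3 — R2, derive adult_resident.
Closure: {address_verified, adult_resident, application_complete, eligible_subsidy, enrolled_program, has_dependent, household_head, identity_verified, notify_finance, over_18, tax_filed} — 11 facts.

11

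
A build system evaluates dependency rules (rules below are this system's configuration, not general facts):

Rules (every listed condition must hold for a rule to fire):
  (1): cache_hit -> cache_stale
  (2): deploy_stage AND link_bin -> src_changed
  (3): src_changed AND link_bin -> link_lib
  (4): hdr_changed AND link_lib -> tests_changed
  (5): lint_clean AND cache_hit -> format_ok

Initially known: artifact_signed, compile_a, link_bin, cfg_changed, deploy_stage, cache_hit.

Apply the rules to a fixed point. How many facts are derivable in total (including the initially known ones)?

Round 1: (1) [cache_hit -> cache_stale]; (2) [deploy_stage AND link_bin -> src_changed]. Adds cache_stale, src_changed.
Round 2: (3) [src_changed AND link_bin -> link_lib]. Adds link_lib.
Closure: {artifact_signed, cache_hit, cache_stale, cfg_changed, compile_a, deploy_stage, link_bin, link_lib, src_changed} — 9 facts.

9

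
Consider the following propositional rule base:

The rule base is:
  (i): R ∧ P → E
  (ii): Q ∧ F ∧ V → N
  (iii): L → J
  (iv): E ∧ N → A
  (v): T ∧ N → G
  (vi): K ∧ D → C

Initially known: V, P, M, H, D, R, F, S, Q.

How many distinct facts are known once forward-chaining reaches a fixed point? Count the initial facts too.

Round 1 fires (i), (ii), giving E, N.
Round 2 fires (iv), giving A.
Closure: {A, D, E, F, H, M, N, P, Q, R, S, V} — 12 facts.

12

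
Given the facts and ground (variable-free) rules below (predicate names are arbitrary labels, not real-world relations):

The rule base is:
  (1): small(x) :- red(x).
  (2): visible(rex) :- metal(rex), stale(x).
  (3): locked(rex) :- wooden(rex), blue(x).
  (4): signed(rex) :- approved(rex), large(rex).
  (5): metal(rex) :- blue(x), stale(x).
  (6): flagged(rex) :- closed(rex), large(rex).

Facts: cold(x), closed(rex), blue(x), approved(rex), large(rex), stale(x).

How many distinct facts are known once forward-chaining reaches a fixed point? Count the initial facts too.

Round 1 fires (4), (5), (6), giving signed(rex), metal(rex), flagged(rex).
Round 2 fires (2), giving visible(rex).
Closure: {approved(rex), blue(x), closed(rex), cold(x), flagged(rex), large(rex), metal(rex), signed(rex), stale(x), visible(rex)} — 10 facts.

10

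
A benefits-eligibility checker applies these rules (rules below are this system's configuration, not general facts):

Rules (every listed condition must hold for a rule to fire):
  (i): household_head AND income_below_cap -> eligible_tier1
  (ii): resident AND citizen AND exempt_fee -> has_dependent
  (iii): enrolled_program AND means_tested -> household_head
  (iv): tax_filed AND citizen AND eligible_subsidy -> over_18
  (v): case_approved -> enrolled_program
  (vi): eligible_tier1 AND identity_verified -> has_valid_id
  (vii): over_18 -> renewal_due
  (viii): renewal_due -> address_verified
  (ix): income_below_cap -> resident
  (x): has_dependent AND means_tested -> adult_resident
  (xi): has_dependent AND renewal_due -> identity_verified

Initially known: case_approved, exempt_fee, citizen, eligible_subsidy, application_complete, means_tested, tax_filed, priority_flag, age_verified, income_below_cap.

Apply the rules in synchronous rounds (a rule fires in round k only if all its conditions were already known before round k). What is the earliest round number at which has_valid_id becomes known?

4

Round 1 — (iv), (v), (ix), derive over_18, enrolled_program, resident.
Round 2 — (ii), (iii), (vii), derive has_dependent, household_head, renewal_due.
Round 3 — (i), (viii), (x), (xi), derive eligible_tier1, address_verified, adult_resident, identity_verified.
Round 4 — (vi), derive has_valid_id.
has_valid_id first appears in round 4.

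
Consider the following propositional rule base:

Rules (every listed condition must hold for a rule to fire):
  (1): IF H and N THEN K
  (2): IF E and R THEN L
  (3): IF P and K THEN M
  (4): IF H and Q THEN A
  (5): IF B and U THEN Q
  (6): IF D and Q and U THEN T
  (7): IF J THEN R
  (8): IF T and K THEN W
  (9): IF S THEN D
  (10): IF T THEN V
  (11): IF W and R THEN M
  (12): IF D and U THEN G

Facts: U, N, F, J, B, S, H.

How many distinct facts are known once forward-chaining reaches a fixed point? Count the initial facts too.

Round 1 fires (1), (5), (7), (9), giving K, Q, R, D.
Round 2 fires (4), (6), (12), giving A, T, G.
Round 3 fires (8), (10), giving W, V.
Round 4 fires (11), giving M.
Closure: {A, B, D, F, G, H, J, K, M, N, Q, R, S, T, U, V, W} — 17 facts.

17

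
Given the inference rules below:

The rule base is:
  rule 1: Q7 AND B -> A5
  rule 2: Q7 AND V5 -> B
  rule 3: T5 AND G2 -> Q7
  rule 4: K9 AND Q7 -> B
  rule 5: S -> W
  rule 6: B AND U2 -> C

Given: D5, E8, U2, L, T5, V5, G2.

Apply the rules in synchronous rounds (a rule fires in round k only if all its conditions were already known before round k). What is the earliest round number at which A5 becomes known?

3

Round 1 — rule 3, derive Q7.
Round 2 — rule 2, derive B.
Round 3 — rule 1, rule 6, derive A5, C.
A5 first appears in round 3.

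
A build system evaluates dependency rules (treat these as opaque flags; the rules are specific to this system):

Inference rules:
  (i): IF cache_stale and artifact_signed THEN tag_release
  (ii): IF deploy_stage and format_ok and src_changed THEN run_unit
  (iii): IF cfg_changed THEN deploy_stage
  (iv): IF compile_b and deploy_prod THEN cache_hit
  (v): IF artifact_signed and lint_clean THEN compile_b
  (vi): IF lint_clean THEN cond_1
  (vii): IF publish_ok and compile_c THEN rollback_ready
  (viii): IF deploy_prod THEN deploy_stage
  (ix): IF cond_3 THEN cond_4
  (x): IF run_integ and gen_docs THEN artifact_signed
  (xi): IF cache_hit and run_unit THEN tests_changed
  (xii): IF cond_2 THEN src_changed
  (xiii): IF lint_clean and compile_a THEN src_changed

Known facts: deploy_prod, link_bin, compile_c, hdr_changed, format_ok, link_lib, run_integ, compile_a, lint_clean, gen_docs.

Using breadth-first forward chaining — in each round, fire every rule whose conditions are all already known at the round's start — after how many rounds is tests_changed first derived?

Round 1: (vi) [IF lint_clean THEN cond_1]; (viii) [IF deploy_prod THEN deploy_stage]; (x) [IF run_integ and gen_docs THEN artifact_signed]; (xiii) [IF lint_clean and compile_a THEN src_changed]. Adds cond_1, deploy_stage, artifact_signed, src_changed.
Round 2: (ii) [IF deploy_stage and format_ok and src_changed THEN run_unit]; (v) [IF artifact_signed and lint_clean THEN compile_b]. Adds run_unit, compile_b.
Round 3: (iv) [IF compile_b and deploy_prod THEN cache_hit]. Adds cache_hit.
Round 4: (xi) [IF cache_hit and run_unit THEN tests_changed]. Adds tests_changed.
tests_changed first appears in round 4.

4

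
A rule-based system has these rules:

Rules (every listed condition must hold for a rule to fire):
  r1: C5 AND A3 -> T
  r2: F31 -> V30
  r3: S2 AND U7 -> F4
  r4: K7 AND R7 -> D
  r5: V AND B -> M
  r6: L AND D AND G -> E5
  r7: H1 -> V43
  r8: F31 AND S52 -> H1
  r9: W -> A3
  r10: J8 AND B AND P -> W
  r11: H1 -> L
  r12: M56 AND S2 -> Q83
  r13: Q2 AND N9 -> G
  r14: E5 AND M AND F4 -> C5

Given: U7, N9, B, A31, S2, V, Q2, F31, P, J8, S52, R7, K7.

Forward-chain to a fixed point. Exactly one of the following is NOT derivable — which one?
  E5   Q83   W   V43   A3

Q83

[1] r2 [F31 -> V30]; r3 [S2 AND U7 -> F4]; r4 [K7 AND R7 -> D]; r5 [V AND B -> M]; r8 [F31 AND S52 -> H1]; r10 [J8 AND B AND P -> W]; r13 [Q2 AND N9 -> G]. ⇒ new: V30, F4, D, M, H1, W, G.
[2] r7 [H1 -> V43]; r9 [W -> A3]; r11 [H1 -> L]. ⇒ new: V43, A3, L.
[3] r6 [L AND D AND G -> E5]. ⇒ new: E5.
[4] r14 [E5 AND M AND F4 -> C5]. ⇒ new: C5.
[5] r1 [C5 AND A3 -> T]. ⇒ new: T.
Derived: W (round 1), A3 (round 2), E5 (round 3), V43 (round 2). Q83 never appears in any round.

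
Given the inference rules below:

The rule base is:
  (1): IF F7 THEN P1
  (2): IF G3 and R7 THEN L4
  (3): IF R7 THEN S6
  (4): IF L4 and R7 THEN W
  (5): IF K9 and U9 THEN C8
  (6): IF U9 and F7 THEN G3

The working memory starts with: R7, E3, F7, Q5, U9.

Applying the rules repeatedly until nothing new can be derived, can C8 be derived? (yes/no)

no

Round 1 fires (1), (3), (6), giving P1, S6, G3.
Round 2 fires (2), giving L4.
Round 3 fires (4), giving W.
Fixed point reached. C8 is concluded only by (5); (5) needs K9 (never derived).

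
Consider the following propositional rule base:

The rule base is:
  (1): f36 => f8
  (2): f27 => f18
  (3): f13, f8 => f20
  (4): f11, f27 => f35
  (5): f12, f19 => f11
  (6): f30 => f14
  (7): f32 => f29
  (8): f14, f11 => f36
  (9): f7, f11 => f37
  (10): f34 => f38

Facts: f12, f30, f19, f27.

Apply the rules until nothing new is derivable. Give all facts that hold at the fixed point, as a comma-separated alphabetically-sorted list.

[1] (2) [f27 => f18]; (5) [f12, f19 => f11]; (6) [f30 => f14]. ⇒ new: f18, f11, f14.
[2] (4) [f11, f27 => f35]; (8) [f14, f11 => f36]. ⇒ new: f35, f36.
[3] (1) [f36 => f8]. ⇒ new: f8.

f11, f12, f14, f18, f19, f27, f30, f35, f36, f8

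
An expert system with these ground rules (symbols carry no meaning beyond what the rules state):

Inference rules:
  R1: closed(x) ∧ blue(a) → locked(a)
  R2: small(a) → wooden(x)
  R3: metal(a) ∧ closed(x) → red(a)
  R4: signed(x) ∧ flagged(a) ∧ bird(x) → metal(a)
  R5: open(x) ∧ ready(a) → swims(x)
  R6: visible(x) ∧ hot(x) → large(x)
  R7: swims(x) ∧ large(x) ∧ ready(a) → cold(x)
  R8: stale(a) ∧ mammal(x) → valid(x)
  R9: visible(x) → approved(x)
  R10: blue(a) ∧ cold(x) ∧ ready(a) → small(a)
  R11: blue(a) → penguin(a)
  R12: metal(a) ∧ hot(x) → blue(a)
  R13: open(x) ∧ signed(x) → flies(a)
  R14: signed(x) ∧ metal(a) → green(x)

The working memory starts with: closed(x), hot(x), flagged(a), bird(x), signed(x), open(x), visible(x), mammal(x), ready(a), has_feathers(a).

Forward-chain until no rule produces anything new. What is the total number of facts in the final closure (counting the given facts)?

23

Round 1 fires R4, R5, R6, R9, R13, giving metal(a), swims(x), large(x), approved(x), flies(a).
Round 2 fires R3, R7, R12, R14, giving red(a), cold(x), blue(a), green(x).
Round 3 fires R1, R10, R11, giving locked(a), small(a), penguin(a).
Round 4 fires R2, giving wooden(x).
Closure: {approved(x), bird(x), blue(a), closed(x), cold(x), flagged(a), flies(a), green(x), has_feathers(a), hot(x), large(x), locked(a), mammal(x), metal(a), open(x), penguin(a), ready(a), red(a), signed(x), small(a), swims(x), visible(x), wooden(x)} — 23 facts.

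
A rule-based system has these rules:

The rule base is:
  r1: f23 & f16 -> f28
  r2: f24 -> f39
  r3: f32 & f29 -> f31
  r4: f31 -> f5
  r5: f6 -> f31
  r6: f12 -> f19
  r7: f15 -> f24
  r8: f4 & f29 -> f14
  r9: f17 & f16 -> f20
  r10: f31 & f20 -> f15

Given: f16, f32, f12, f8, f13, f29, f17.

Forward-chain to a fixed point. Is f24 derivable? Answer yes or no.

yes

Round 1: r3 [f32 & f29 -> f31]; r6 [f12 -> f19]; r9 [f17 & f16 -> f20]. Adds f31, f19, f20.
Round 2: r4 [f31 -> f5]; r10 [f31 & f20 -> f15]. Adds f5, f15.
Round 3: r7 [f15 -> f24]. Adds f24.
Round 4: r2 [f24 -> f39]. Adds f39.
f24 appears in round 3, so it is derivable.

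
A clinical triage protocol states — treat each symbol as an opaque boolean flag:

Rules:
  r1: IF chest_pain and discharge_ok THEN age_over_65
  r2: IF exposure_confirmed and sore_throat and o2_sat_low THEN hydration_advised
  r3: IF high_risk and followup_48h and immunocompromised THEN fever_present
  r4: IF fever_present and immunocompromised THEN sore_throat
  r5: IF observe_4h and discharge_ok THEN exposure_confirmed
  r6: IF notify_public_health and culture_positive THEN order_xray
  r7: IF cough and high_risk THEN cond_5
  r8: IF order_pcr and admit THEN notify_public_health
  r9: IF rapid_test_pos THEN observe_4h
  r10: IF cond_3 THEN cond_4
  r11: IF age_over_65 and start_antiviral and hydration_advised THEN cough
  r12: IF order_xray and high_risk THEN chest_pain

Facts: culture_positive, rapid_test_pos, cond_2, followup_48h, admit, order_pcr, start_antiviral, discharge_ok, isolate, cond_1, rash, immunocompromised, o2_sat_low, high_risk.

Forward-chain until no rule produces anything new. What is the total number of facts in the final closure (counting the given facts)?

25

Round 1: r3 [IF high_risk and followup_48h and immunocompromised THEN fever_present]; r8 [IF order_pcr and admit THEN notify_public_health]; r9 [IF rapid_test_pos THEN observe_4h]. New: fever_present, notify_public_health, observe_4h.
Round 2: r4 [IF fever_present and immunocompromised THEN sore_throat]; r5 [IF observe_4h and discharge_ok THEN exposure_confirmed]; r6 [IF notify_public_health and culture_positive THEN order_xray]. New: sore_throat, exposure_confirmed, order_xray.
Round 3: r2 [IF exposure_confirmed and sore_throat and o2_sat_low THEN hydration_advised]; r12 [IF order_xray and high_risk THEN chest_pain]. New: hydration_advised, chest_pain.
Round 4: r1 [IF chest_pain and discharge_ok THEN age_over_65]. New: age_over_65.
Round 5: r11 [IF age_over_65 and start_antiviral and hydration_advised THEN cough]. New: cough.
Round 6: r7 [IF cough and high_risk THEN cond_5]. New: cond_5.
Closure: {admit, age_over_65, chest_pain, cond_1, cond_2, cond_5, cough, culture_positive, discharge_ok, exposure_confirmed, fever_present, followup_48h, high_risk, hydration_advised, immunocompromised, isolate, notify_public_health, o2_sat_low, observe_4h, order_pcr, order_xray, rapid_test_pos, rash, sore_throat, start_antiviral} — 25 facts.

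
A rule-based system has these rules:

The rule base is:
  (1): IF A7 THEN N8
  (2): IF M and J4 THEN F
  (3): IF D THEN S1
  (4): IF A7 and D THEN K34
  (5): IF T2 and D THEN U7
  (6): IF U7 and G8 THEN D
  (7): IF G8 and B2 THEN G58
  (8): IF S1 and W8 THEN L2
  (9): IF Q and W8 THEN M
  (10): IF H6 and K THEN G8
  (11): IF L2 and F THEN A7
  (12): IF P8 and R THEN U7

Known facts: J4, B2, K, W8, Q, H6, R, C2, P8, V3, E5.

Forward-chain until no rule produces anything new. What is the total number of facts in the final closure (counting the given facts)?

Round 1: (9) [IF Q and W8 THEN M]; (10) [IF H6 and K THEN G8]; (12) [IF P8 and R THEN U7]. New: M, G8, U7.
Round 2: (2) [IF M and J4 THEN F]; (6) [IF U7 and G8 THEN D]; (7) [IF G8 and B2 THEN G58]. New: F, D, G58.
Round 3: (3) [IF D THEN S1]. New: S1.
Round 4: (8) [IF S1 and W8 THEN L2]. New: L2.
Round 5: (11) [IF L2 and F THEN A7]. New: A7.
Round 6: (1) [IF A7 THEN N8]; (4) [IF A7 and D THEN K34]. New: N8, K34.
Closure: {A7, B2, C2, D, E5, F, G58, G8, H6, J4, K, K34, L2, M, N8, P8, Q, R, S1, U7, V3, W8} — 22 facts.

22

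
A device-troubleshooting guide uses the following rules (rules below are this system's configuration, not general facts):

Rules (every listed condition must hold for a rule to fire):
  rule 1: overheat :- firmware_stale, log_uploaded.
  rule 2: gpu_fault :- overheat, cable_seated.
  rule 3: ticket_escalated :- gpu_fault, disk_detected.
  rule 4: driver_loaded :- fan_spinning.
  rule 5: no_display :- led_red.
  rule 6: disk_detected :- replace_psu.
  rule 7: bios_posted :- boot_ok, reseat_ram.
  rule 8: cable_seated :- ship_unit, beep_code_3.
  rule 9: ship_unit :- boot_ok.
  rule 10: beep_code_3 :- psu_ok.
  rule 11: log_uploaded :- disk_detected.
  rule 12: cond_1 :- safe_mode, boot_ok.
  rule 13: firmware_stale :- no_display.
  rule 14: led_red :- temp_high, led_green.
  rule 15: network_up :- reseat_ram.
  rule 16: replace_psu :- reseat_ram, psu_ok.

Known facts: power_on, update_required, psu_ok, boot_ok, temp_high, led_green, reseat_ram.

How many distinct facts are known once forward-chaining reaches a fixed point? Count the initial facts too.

21

Round 1 — rule 7, rule 9, rule 10, rule 14, rule 15, rule 16, derive bios_posted, ship_unit, beep_code_3, led_red, network_up, replace_psu.
Round 2 — rule 5, rule 6, rule 8, derive no_display, disk_detected, cable_seated.
Round 3 — rule 11, rule 13, derive log_uploaded, firmware_stale.
Round 4 — rule 1, derive overheat.
Round 5 — rule 2, derive gpu_fault.
Round 6 — rule 3, derive ticket_escalated.
Closure: {beep_code_3, bios_posted, boot_ok, cable_seated, disk_detected, firmware_stale, gpu_fault, led_green, led_red, log_uploaded, network_up, no_display, overheat, power_on, psu_ok, replace_psu, reseat_ram, ship_unit, temp_high, ticket_escalated, update_required} — 21 facts.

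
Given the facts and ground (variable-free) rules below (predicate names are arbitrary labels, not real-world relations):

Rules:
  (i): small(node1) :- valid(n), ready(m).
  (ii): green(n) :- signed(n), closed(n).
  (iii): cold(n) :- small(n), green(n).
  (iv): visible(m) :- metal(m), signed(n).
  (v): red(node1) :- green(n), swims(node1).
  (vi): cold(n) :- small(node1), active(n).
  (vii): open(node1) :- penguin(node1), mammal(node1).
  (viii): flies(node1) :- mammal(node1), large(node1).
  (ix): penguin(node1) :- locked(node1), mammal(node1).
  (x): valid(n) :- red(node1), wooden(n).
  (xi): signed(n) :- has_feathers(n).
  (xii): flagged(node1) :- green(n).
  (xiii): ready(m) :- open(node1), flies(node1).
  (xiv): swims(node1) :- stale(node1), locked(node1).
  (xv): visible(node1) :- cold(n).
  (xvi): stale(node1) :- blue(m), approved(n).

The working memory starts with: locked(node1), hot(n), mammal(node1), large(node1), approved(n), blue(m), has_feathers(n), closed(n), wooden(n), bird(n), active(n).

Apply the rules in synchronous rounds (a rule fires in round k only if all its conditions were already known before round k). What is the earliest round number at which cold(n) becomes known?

Round 1: (viii) [flies(node1) :- mammal(node1), large(node1).]; (ix) [penguin(node1) :- locked(node1), mammal(node1).]; (xi) [signed(n) :- has_feathers(n).]; (xvi) [stale(node1) :- blue(m), approved(n).]. New: flies(node1), penguin(node1), signed(n), stale(node1).
Round 2: (ii) [green(n) :- signed(n), closed(n).]; (vii) [open(node1) :- penguin(node1), mammal(node1).]; (xiv) [swims(node1) :- stale(node1), locked(node1).]. New: green(n), open(node1), swims(node1).
Round 3: (v) [red(node1) :- green(n), swims(node1).]; (xii) [flagged(node1) :- green(n).]; (xiii) [ready(m) :- open(node1), flies(node1).]. New: red(node1), flagged(node1), ready(m).
Round 4: (x) [valid(n) :- red(node1), wooden(n).]. New: valid(n).
Round 5: (i) [small(node1) :- valid(n), ready(m).]. New: small(node1).
Round 6: (vi) [cold(n) :- small(node1), active(n).]. New: cold(n).
cold(n) first appears in round 6.

6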